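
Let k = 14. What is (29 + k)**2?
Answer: 1849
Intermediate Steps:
(29 + k)**2 = (29 + 14)**2 = 43**2 = 1849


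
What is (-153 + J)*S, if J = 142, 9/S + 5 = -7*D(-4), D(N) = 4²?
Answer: 11/13 ≈ 0.84615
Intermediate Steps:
D(N) = 16
S = -1/13 (S = 9/(-5 - 7*16) = 9/(-5 - 112) = 9/(-117) = 9*(-1/117) = -1/13 ≈ -0.076923)
(-153 + J)*S = (-153 + 142)*(-1/13) = -11*(-1/13) = 11/13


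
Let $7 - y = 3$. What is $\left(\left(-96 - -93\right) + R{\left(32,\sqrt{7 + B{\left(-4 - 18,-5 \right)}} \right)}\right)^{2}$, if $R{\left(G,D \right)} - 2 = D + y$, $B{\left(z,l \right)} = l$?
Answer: $\left(3 + \sqrt{2}\right)^{2} \approx 19.485$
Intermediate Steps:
$y = 4$ ($y = 7 - 3 = 4$)
$R{\left(G,D \right)} = 6 + D$ ($R{\left(G,D \right)} = 2 + \left(D + 4\right) = 2 + \left(4 + D\right) = 6 + D$)
$\left(\left(-96 - -93\right) + R{\left(32,\sqrt{7 + B{\left(-4 - 18,-5 \right)}} \right)}\right)^{2} = \left(\left(-96 - -93\right) + \left(6 + \sqrt{7 - 5}\right)\right)^{2} = \left(\left(-96 + 93\right) + \left(6 + \sqrt{2}\right)\right)^{2} = \left(-3 + \left(6 + \sqrt{2}\right)\right)^{2} = \left(3 + \sqrt{2}\right)^{2}$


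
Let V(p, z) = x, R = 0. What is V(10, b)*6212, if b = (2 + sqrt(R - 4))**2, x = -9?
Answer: -55908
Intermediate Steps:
b = (2 + 2*I)**2 (b = (2 + sqrt(0 - 4))**2 = (2 + sqrt(-4))**2 = (2 + 2*I)**2 ≈ 8.0*I)
V(p, z) = -9
V(10, b)*6212 = -9*6212 = -55908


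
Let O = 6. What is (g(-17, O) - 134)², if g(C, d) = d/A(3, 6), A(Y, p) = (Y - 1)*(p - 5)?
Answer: 17161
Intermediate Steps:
A(Y, p) = (-1 + Y)*(-5 + p)
g(C, d) = d/2 (g(C, d) = d/(5 - 1*6 - 5*3 + 3*6) = d/(5 - 6 - 15 + 18) = d/2)
(g(-17, O) - 134)² = ((½)*6 - 134)² = (3 - 134)² = (-131)² = 17161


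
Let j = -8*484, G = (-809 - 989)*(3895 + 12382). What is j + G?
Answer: -29269918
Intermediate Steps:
G = -29266046 (G = -1798*16277 = -29266046)
j = -3872
j + G = -3872 - 29266046 = -29269918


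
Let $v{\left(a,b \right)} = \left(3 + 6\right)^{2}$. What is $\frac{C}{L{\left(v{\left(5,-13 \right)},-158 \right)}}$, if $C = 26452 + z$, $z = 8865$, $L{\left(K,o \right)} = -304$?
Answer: $- \frac{35317}{304} \approx -116.17$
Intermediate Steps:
$v{\left(a,b \right)} = 81$ ($v{\left(a,b \right)} = 9^{2} = 81$)
$C = 35317$ ($C = 26452 + 8865 = 35317$)
$\frac{C}{L{\left(v{\left(5,-13 \right)},-158 \right)}} = \frac{35317}{-304} = 35317 \left(- \frac{1}{304}\right) = - \frac{35317}{304}$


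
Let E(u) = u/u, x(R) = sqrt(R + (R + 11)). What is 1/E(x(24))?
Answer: 1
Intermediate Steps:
x(R) = sqrt(11 + 2*R) (x(R) = sqrt(R + (11 + R)) = sqrt(11 + 2*R))
E(u) = 1
1/E(x(24)) = 1/1 = 1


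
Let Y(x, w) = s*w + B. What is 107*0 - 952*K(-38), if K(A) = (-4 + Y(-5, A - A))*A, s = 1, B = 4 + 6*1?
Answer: 217056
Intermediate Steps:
B = 10 (B = 4 + 6 = 10)
Y(x, w) = 10 + w (Y(x, w) = 1*w + 10 = w + 10 = 10 + w)
K(A) = 6*A (K(A) = (-4 + (10 + (A - A)))*A = (-4 + (10 + 0))*A = (-4 + 10)*A = 6*A)
107*0 - 952*K(-38) = 107*0 - 5712*(-38) = 0 - 952*(-228) = 0 + 217056 = 217056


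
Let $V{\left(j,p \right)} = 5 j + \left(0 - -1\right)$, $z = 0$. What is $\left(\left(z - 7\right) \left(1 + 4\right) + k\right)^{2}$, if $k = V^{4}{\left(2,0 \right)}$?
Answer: $213335236$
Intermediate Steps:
$V{\left(j,p \right)} = 1 + 5 j$ ($V{\left(j,p \right)} = 5 j + \left(0 + 1\right) = 5 j + 1 = 1 + 5 j$)
$k = 14641$ ($k = \left(1 + 5 \cdot 2\right)^{4} = \left(1 + 10\right)^{4} = 11^{4} = 14641$)
$\left(\left(z - 7\right) \left(1 + 4\right) + k\right)^{2} = \left(\left(0 - 7\right) \left(1 + 4\right) + 14641\right)^{2} = \left(\left(-7\right) 5 + 14641\right)^{2} = \left(-35 + 14641\right)^{2} = 14606^{2} = 213335236$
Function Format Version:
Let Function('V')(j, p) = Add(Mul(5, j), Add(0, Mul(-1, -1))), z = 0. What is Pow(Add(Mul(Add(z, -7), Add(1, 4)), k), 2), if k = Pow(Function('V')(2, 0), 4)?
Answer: 213335236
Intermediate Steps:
Function('V')(j, p) = Add(1, Mul(5, j)) (Function('V')(j, p) = Add(Mul(5, j), Add(0, 1)) = Add(Mul(5, j), 1) = Add(1, Mul(5, j)))
k = 14641 (k = Pow(Add(1, Mul(5, 2)), 4) = Pow(Add(1, 10), 4) = Pow(11, 4) = 14641)
Pow(Add(Mul(Add(z, -7), Add(1, 4)), k), 2) = Pow(Add(Mul(Add(0, -7), Add(1, 4)), 14641), 2) = Pow(Add(Mul(-7, 5), 14641), 2) = Pow(Add(-35, 14641), 2) = Pow(14606, 2) = 213335236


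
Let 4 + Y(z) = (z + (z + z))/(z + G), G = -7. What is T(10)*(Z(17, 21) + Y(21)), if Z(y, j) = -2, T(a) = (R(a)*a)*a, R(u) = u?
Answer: -1500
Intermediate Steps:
T(a) = a**3 (T(a) = (a*a)*a = a**2*a = a**3)
Y(z) = -4 + 3*z/(-7 + z) (Y(z) = -4 + (z + (z + z))/(z - 7) = -4 + (z + 2*z)/(-7 + z) = -4 + (3*z)/(-7 + z) = -4 + 3*z/(-7 + z))
T(10)*(Z(17, 21) + Y(21)) = 10**3*(-2 + (28 - 1*21)/(-7 + 21)) = 1000*(-2 + (28 - 21)/14) = 1000*(-2 + (1/14)*7) = 1000*(-2 + 1/2) = 1000*(-3/2) = -1500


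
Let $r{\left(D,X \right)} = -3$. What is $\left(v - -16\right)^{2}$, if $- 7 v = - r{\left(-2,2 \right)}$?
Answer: $\frac{11881}{49} \approx 242.47$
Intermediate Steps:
$v = - \frac{3}{7}$ ($v = - \frac{\left(-1\right) \left(-3\right)}{7} = \left(- \frac{1}{7}\right) 3 = - \frac{3}{7} \approx -0.42857$)
$\left(v - -16\right)^{2} = \left(- \frac{3}{7} - -16\right)^{2} = \left(- \frac{3}{7} + 16\right)^{2} = \left(\frac{109}{7}\right)^{2} = \frac{11881}{49}$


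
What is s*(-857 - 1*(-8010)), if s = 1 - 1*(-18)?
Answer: 135907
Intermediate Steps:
s = 19 (s = 1 + 18 = 19)
s*(-857 - 1*(-8010)) = 19*(-857 - 1*(-8010)) = 19*(-857 + 8010) = 19*7153 = 135907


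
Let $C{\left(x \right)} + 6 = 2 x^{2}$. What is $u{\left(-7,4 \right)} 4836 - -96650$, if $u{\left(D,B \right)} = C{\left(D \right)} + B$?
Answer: $560906$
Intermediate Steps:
$C{\left(x \right)} = -6 + 2 x^{2}$
$u{\left(D,B \right)} = -6 + B + 2 D^{2}$ ($u{\left(D,B \right)} = \left(-6 + 2 D^{2}\right) + B = -6 + B + 2 D^{2}$)
$u{\left(-7,4 \right)} 4836 - -96650 = \left(-6 + 4 + 2 \left(-7\right)^{2}\right) 4836 - -96650 = \left(-6 + 4 + 2 \cdot 49\right) 4836 + 96650 = \left(-6 + 4 + 98\right) 4836 + 96650 = 96 \cdot 4836 + 96650 = 464256 + 96650 = 560906$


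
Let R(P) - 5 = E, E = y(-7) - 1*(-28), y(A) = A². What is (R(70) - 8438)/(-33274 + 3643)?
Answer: 8356/29631 ≈ 0.28200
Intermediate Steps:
E = 77 (E = (-7)² - 1*(-28) = 49 + 28 = 77)
R(P) = 82 (R(P) = 5 + 77 = 82)
(R(70) - 8438)/(-33274 + 3643) = (82 - 8438)/(-33274 + 3643) = -8356/(-29631) = -8356*(-1/29631) = 8356/29631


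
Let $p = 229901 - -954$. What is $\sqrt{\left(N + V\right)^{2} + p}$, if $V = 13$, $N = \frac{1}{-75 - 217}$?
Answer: $\frac{\sqrt{19698022745}}{292} \approx 480.65$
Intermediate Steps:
$N = - \frac{1}{292}$ ($N = \frac{1}{-292} = - \frac{1}{292} \approx -0.0034247$)
$p = 230855$ ($p = 229901 + 954 = 230855$)
$\sqrt{\left(N + V\right)^{2} + p} = \sqrt{\left(- \frac{1}{292} + 13\right)^{2} + 230855} = \sqrt{\left(\frac{3795}{292}\right)^{2} + 230855} = \sqrt{\frac{14402025}{85264} + 230855} = \sqrt{\frac{19698022745}{85264}} = \frac{\sqrt{19698022745}}{292}$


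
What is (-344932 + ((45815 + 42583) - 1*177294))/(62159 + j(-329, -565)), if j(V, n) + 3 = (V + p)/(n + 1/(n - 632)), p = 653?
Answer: -73350119842/10509021977 ≈ -6.9797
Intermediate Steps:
j(V, n) = -3 + (653 + V)/(n + 1/(-632 + n)) (j(V, n) = -3 + (V + 653)/(n + 1/(n - 632)) = -3 + (653 + V)/(n + 1/(-632 + n)))
(-344932 + ((45815 + 42583) - 1*177294))/(62159 + j(-329, -565)) = (-344932 + ((45815 + 42583) - 1*177294))/(62159 + (-412699 - 632*(-329) - 3*(-565)² + 2549*(-565) - 329*(-565))/(1 + (-565)² - 632*(-565))) = (-344932 + (88398 - 177294))/(62159 + (-412699 + 207928 - 3*319225 - 1440185 + 185885)/(1 + 319225 + 357080)) = (-344932 - 88896)/(62159 + (-412699 + 207928 - 957675 - 1440185 + 185885)/676306) = -433828/(62159 + (1/676306)*(-2416746)) = -433828/(62159 - 1208373/338153) = -433828/21018043954/338153 = -433828*338153/21018043954 = -73350119842/10509021977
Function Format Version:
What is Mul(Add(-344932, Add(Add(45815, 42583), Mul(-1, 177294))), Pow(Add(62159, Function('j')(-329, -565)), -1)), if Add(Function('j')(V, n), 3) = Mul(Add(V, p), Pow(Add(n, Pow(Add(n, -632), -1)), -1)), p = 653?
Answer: Rational(-73350119842, 10509021977) ≈ -6.9797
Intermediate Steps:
Function('j')(V, n) = Add(-3, Mul(Pow(Add(n, Pow(Add(-632, n), -1)), -1), Add(653, V))) (Function('j')(V, n) = Add(-3, Mul(Add(V, 653), Pow(Add(n, Pow(Add(n, -632), -1)), -1))) = Add(-3, Mul(Add(653, V), Pow(Add(n, Pow(Add(-632, n), -1)), -1))) = Add(-3, Mul(Pow(Add(n, Pow(Add(-632, n), -1)), -1), Add(653, V))))
Mul(Add(-344932, Add(Add(45815, 42583), Mul(-1, 177294))), Pow(Add(62159, Function('j')(-329, -565)), -1)) = Mul(Add(-344932, Add(Add(45815, 42583), Mul(-1, 177294))), Pow(Add(62159, Mul(Pow(Add(1, Pow(-565, 2), Mul(-632, -565)), -1), Add(-412699, Mul(-632, -329), Mul(-3, Pow(-565, 2)), Mul(2549, -565), Mul(-329, -565)))), -1)) = Mul(Add(-344932, Add(88398, -177294)), Pow(Add(62159, Mul(Pow(Add(1, 319225, 357080), -1), Add(-412699, 207928, Mul(-3, 319225), -1440185, 185885))), -1)) = Mul(Add(-344932, -88896), Pow(Add(62159, Mul(Pow(676306, -1), Add(-412699, 207928, -957675, -1440185, 185885))), -1)) = Mul(-433828, Pow(Add(62159, Mul(Rational(1, 676306), -2416746)), -1)) = Mul(-433828, Pow(Add(62159, Rational(-1208373, 338153)), -1)) = Mul(-433828, Pow(Rational(21018043954, 338153), -1)) = Mul(-433828, Rational(338153, 21018043954)) = Rational(-73350119842, 10509021977)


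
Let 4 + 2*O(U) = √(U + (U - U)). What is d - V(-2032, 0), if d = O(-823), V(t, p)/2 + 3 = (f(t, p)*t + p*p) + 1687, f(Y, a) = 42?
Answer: 167318 + I*√823/2 ≈ 1.6732e+5 + 14.344*I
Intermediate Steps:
O(U) = -2 + √U/2 (O(U) = -2 + √(U + (U - U))/2 = -2 + √(U + 0)/2 = -2 + √U/2)
V(t, p) = 3368 + 2*p² + 84*t (V(t, p) = -6 + 2*((42*t + p*p) + 1687) = -6 + 2*((42*t + p²) + 1687) = -6 + 2*((p² + 42*t) + 1687) = -6 + 2*(1687 + p² + 42*t) = -6 + (3374 + 2*p² + 84*t) = 3368 + 2*p² + 84*t)
d = -2 + I*√823/2 (d = -2 + √(-823)/2 = -2 + (I*√823)/2 = -2 + I*√823/2 ≈ -2.0 + 14.344*I)
d - V(-2032, 0) = (-2 + I*√823/2) - (3368 + 2*0² + 84*(-2032)) = (-2 + I*√823/2) - (3368 + 2*0 - 170688) = (-2 + I*√823/2) - (3368 + 0 - 170688) = (-2 + I*√823/2) - 1*(-167320) = (-2 + I*√823/2) + 167320 = 167318 + I*√823/2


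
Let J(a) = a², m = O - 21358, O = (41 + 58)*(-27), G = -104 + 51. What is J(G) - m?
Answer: 26840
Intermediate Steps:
G = -53
O = -2673 (O = 99*(-27) = -2673)
m = -24031 (m = -2673 - 21358 = -24031)
J(G) - m = (-53)² - 1*(-24031) = 2809 + 24031 = 26840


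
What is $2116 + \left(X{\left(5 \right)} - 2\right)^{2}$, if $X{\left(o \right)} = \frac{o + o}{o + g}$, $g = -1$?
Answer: $\frac{8465}{4} \approx 2116.3$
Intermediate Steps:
$X{\left(o \right)} = \frac{2 o}{-1 + o}$ ($X{\left(o \right)} = \frac{o + o}{o - 1} = \frac{2 o}{-1 + o}$)
$2116 + \left(X{\left(5 \right)} - 2\right)^{2} = 2116 + \left(2 \cdot 5 \frac{1}{-1 + 5} - 2\right)^{2} = 2116 + \left(2 \cdot 5 \cdot \frac{1}{4} - 2\right)^{2} = 2116 + \left(\frac{5}{2} - 2\right)^{2} = 2116 + \left(\frac{1}{2}\right)^{2} = 2116 + \frac{1}{4} = \frac{8465}{4}$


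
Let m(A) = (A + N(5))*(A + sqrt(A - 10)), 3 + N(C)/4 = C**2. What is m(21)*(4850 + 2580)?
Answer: 17007270 + 809870*sqrt(11) ≈ 1.9693e+7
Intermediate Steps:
N(C) = -12 + 4*C**2
m(A) = (88 + A)*(A + sqrt(-10 + A)) (m(A) = (A + (-12 + 4*5**2))*(A + sqrt(A - 10)) = (A + (-12 + 4*25))*(A + sqrt(-10 + A)) = (A + (-12 + 100))*(A + sqrt(-10 + A)) = (A + 88)*(A + sqrt(-10 + A)) = (88 + A)*(A + sqrt(-10 + A)))
m(21)*(4850 + 2580) = (21**2 + 88*21 + 88*sqrt(-10 + 21) + 21*sqrt(-10 + 21))*(4850 + 2580) = (441 + 1848 + 88*sqrt(11) + 21*sqrt(11))*7430 = (2289 + 109*sqrt(11))*7430 = 17007270 + 809870*sqrt(11)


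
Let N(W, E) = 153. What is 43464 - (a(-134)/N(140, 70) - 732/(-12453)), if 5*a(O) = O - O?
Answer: 180418820/4151 ≈ 43464.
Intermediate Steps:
a(O) = 0 (a(O) = (O - O)/5 = (1/5)*0 = 0)
43464 - (a(-134)/N(140, 70) - 732/(-12453)) = 43464 - (0/153 - 732/(-12453)) = 43464 - (0*(1/153) - 732*(-1/12453)) = 43464 - (0 + 244/4151) = 43464 - 1*244/4151 = 43464 - 244/4151 = 180418820/4151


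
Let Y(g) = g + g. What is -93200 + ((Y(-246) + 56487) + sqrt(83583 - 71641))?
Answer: -37205 + sqrt(11942) ≈ -37096.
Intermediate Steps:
Y(g) = 2*g
-93200 + ((Y(-246) + 56487) + sqrt(83583 - 71641)) = -93200 + ((2*(-246) + 56487) + sqrt(83583 - 71641)) = -93200 + ((-492 + 56487) + sqrt(11942)) = -93200 + (55995 + sqrt(11942)) = -37205 + sqrt(11942)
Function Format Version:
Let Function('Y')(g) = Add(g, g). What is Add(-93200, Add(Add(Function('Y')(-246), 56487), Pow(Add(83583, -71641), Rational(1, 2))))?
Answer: Add(-37205, Pow(11942, Rational(1, 2))) ≈ -37096.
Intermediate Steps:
Function('Y')(g) = Mul(2, g)
Add(-93200, Add(Add(Function('Y')(-246), 56487), Pow(Add(83583, -71641), Rational(1, 2)))) = Add(-93200, Add(Add(Mul(2, -246), 56487), Pow(Add(83583, -71641), Rational(1, 2)))) = Add(-93200, Add(Add(-492, 56487), Pow(11942, Rational(1, 2)))) = Add(-93200, Add(55995, Pow(11942, Rational(1, 2)))) = Add(-37205, Pow(11942, Rational(1, 2)))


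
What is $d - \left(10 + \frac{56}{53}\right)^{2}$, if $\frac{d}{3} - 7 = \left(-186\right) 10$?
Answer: $- \frac{15958627}{2809} \approx -5681.3$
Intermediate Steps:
$d = -5559$ ($d = 21 + 3 \left(\left(-186\right) 10\right) = 21 + 3 \left(-1860\right) = 21 - 5580 = -5559$)
$d - \left(10 + \frac{56}{53}\right)^{2} = -5559 - \left(10 + \frac{56}{53}\right)^{2} = -5559 - \left(\frac{586}{53}\right)^{2} = -5559 - \frac{343396}{2809} = - \frac{15958627}{2809}$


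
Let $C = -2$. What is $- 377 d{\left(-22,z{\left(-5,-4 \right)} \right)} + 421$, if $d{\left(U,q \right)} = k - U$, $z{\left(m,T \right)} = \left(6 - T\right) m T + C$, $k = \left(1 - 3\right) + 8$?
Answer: $-10135$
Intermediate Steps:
$k = 6$ ($k = -2 + 8 = 6$)
$z{\left(m,T \right)} = -2 + T m \left(6 - T\right)$ ($z{\left(m,T \right)} = \left(6 - T\right) m T - 2 = m \left(6 - T\right) T - 2 = T m \left(6 - T\right) - 2 = -2 + T m \left(6 - T\right)$)
$d{\left(U,q \right)} = 6 - U$
$- 377 d{\left(-22,z{\left(-5,-4 \right)} \right)} + 421 = - 377 \left(6 - -22\right) + 421 = - 377 \left(6 + 22\right) + 421 = \left(-377\right) 28 + 421 = -10556 + 421 = -10135$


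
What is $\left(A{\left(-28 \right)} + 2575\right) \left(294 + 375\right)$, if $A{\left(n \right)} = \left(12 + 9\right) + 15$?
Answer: $1746759$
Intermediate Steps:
$A{\left(n \right)} = 36$ ($A{\left(n \right)} = 21 + 15 = 36$)
$\left(A{\left(-28 \right)} + 2575\right) \left(294 + 375\right) = \left(36 + 2575\right) \left(294 + 375\right) = 2611 \cdot 669 = 1746759$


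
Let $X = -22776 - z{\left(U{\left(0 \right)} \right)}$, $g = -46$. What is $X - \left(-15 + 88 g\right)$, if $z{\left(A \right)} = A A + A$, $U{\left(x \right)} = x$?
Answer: $-18713$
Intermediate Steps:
$z{\left(A \right)} = A + A^{2}$ ($z{\left(A \right)} = A^{2} + A = A + A^{2}$)
$X = -22776$ ($X = -22776 - 0 \left(1 + 0\right) = -22776 - 0 \cdot 1 = -22776 - 0 = -22776 + 0 = -22776$)
$X - \left(-15 + 88 g\right) = -22776 + \left(\left(-88\right) \left(-46\right) + 15\right) = -22776 + \left(4048 + 15\right) = -22776 + 4063 = -18713$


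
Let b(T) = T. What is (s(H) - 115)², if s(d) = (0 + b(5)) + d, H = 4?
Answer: 11236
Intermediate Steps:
s(d) = 5 + d (s(d) = (0 + 5) + d = 5 + d)
(s(H) - 115)² = ((5 + 4) - 115)² = (9 - 115)² = (-106)² = 11236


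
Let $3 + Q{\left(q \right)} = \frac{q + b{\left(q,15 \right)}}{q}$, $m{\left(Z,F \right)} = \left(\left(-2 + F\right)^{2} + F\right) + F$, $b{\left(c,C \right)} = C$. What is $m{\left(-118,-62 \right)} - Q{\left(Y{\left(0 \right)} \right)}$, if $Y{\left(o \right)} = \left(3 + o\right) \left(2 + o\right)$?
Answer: $\frac{7943}{2} \approx 3971.5$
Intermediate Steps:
$Y{\left(o \right)} = \left(2 + o\right) \left(3 + o\right)$
$m{\left(Z,F \right)} = \left(-2 + F\right)^{2} + 2 F$ ($m{\left(Z,F \right)} = \left(F + \left(-2 + F\right)^{2}\right) + F = \left(-2 + F\right)^{2} + 2 F$)
$Q{\left(q \right)} = -3 + \frac{15 + q}{q}$ ($Q{\left(q \right)} = -3 + \frac{q + 15}{q} = -3 + \frac{15 + q}{q}$)
$m{\left(-118,-62 \right)} - Q{\left(Y{\left(0 \right)} \right)} = \left(\left(-2 - 62\right)^{2} + 2 \left(-62\right)\right) - \left(-2 + \frac{15}{6 + 0^{2} + 5 \cdot 0}\right) = \left(\left(-64\right)^{2} - 124\right) - \left(-2 + \frac{15}{6 + 0 + 0}\right) = \left(4096 - 124\right) - \left(-2 + \frac{15}{6}\right) = 3972 - \left(-2 + 15 \cdot \frac{1}{6}\right) = 3972 - \left(-2 + \frac{5}{2}\right) = 3972 - \frac{1}{2} = \frac{7943}{2}$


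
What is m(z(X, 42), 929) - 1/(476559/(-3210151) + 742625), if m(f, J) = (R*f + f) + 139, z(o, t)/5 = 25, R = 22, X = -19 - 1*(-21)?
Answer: 7185188856975273/2383937909816 ≈ 3014.0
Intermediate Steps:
X = 2 (X = -19 + 21 = 2)
z(o, t) = 125 (z(o, t) = 5*25 = 125)
m(f, J) = 139 + 23*f (m(f, J) = (22*f + f) + 139 = 23*f + 139 = 139 + 23*f)
m(z(X, 42), 929) - 1/(476559/(-3210151) + 742625) = (139 + 23*125) - 1/(476559/(-3210151) + 742625) = (139 + 2875) - 1/(476559*(-1/3210151) + 742625) = 3014 - 1/(-476559/3210151 + 742625) = 3014 - 1/2383937909816/3210151 = 3014 - 1*3210151/2383937909816 = 3014 - 3210151/2383937909816 = 7185188856975273/2383937909816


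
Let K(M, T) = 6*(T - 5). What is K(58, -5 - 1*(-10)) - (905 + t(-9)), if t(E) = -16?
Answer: -889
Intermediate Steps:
K(M, T) = -30 + 6*T (K(M, T) = 6*(-5 + T) = -30 + 6*T)
K(58, -5 - 1*(-10)) - (905 + t(-9)) = (-30 + 6*(-5 - 1*(-10))) - (905 - 16) = (-30 + 6*(-5 + 10)) - 1*889 = (-30 + 6*5) - 889 = (-30 + 30) - 889 = 0 - 889 = -889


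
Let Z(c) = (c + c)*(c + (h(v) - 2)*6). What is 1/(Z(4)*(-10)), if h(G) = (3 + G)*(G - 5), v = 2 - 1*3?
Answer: 1/6400 ≈ 0.00015625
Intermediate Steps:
v = -1 (v = 2 - 3 = -1)
h(G) = (-5 + G)*(3 + G) (h(G) = (3 + G)*(-5 + G) = (-5 + G)*(3 + G))
Z(c) = 2*c*(-84 + c) (Z(c) = (c + c)*(c + ((-15 + (-1)² - 2*(-1)) - 2)*6) = (2*c)*(c + ((-15 + 1 + 2) - 2)*6) = (2*c)*(c + (-12 - 2)*6) = (2*c)*(c - 14*6) = (2*c)*(c - 84) = (2*c)*(-84 + c) = 2*c*(-84 + c))
1/(Z(4)*(-10)) = 1/((2*4*(-84 + 4))*(-10)) = 1/((2*4*(-80))*(-10)) = 1/(-640*(-10)) = 1/6400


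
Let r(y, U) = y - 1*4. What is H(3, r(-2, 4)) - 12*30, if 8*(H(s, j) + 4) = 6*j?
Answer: -737/2 ≈ -368.50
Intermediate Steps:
r(y, U) = -4 + y (r(y, U) = y - 4 = -4 + y)
H(s, j) = -4 + 3*j/4 (H(s, j) = -4 + (6*j)/8 = -4 + 3*j/4)
H(3, r(-2, 4)) - 12*30 = (-4 + 3*(-4 - 2)/4) - 12*30 = (-4 + (¾)*(-6)) - 360 = (-4 - 9/2) - 360 = -17/2 - 360 = -737/2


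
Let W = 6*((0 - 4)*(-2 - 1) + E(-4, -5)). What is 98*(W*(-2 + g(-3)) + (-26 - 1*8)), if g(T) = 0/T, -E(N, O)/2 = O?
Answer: -29204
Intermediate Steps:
E(N, O) = -2*O
g(T) = 0
W = 132 (W = 6*((0 - 4)*(-2 - 1) - 2*(-5)) = 6*(-4*(-3) + 10) = 6*(12 + 10) = 6*22 = 132)
98*(W*(-2 + g(-3)) + (-26 - 1*8)) = 98*(132*(-2 + 0) + (-26 - 1*8)) = 98*(132*(-2) + (-26 - 8)) = 98*(-264 - 34) = 98*(-298) = -29204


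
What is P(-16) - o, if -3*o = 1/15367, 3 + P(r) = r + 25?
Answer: 276607/46101 ≈ 6.0000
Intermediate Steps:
P(r) = 22 + r (P(r) = -3 + (r + 25) = -3 + (25 + r) = 22 + r)
o = -1/46101 (o = -⅓/15367 = -⅓*1/15367 = -1/46101 ≈ -2.1691e-5)
P(-16) - o = (22 - 16) - 1*(-1/46101) = 6 + 1/46101 = 276607/46101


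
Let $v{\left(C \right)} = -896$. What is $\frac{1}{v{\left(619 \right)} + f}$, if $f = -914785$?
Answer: $- \frac{1}{915681} \approx -1.0921 \cdot 10^{-6}$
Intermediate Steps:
$\frac{1}{v{\left(619 \right)} + f} = \frac{1}{-896 - 914785} = \frac{1}{-915681} = - \frac{1}{915681}$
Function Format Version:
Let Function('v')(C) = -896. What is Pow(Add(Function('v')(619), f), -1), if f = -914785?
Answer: Rational(-1, 915681) ≈ -1.0921e-6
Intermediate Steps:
Pow(Add(Function('v')(619), f), -1) = Pow(Add(-896, -914785), -1) = Pow(-915681, -1) = Rational(-1, 915681)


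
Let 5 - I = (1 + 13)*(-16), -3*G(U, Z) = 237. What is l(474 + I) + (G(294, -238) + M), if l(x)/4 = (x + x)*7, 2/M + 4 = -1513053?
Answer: 59446496471/1513057 ≈ 39289.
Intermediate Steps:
G(U, Z) = -79 (G(U, Z) = -⅓*237 = -79)
I = 229 (I = 5 - (1 + 13)*(-16) = 5 - 14*(-16) = 5 - 1*(-224) = 5 + 224 = 229)
M = -2/1513057 (M = 2/(-4 - 1513053) = 2/(-1513057) = 2*(-1/1513057) = -2/1513057 ≈ -1.3218e-6)
l(x) = 56*x (l(x) = 4*((x + x)*7) = 4*((2*x)*7) = 4*(14*x) = 56*x)
l(474 + I) + (G(294, -238) + M) = 56*(474 + 229) + (-79 - 2/1513057) = 56*703 - 119531505/1513057 = 39368 - 119531505/1513057 = 59446496471/1513057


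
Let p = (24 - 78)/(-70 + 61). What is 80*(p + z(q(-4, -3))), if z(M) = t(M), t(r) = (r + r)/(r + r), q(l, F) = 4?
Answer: 560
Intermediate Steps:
p = 6 (p = -54/(-9) = -54*(-⅑) = 6)
t(r) = 1 (t(r) = (2*r)/((2*r)) = (2*r)*(1/(2*r)) = 1)
z(M) = 1
80*(p + z(q(-4, -3))) = 80*(6 + 1) = 80*7 = 560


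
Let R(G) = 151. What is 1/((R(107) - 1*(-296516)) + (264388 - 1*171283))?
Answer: 1/389772 ≈ 2.5656e-6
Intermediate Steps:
1/((R(107) - 1*(-296516)) + (264388 - 1*171283)) = 1/((151 - 1*(-296516)) + (264388 - 1*171283)) = 1/((151 + 296516) + (264388 - 171283)) = 1/(296667 + 93105) = 1/389772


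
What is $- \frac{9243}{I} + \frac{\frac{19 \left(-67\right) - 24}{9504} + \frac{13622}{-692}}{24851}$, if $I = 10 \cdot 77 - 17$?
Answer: $- \frac{125897271376255}{10255813663392} \approx -12.276$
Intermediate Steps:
$I = 753$ ($I = 770 - 17 = 753$)
$- \frac{9243}{I} + \frac{\frac{19 \left(-67\right) - 24}{9504} + \frac{13622}{-692}}{24851} = - \frac{9243}{753} + \frac{\frac{19 \left(-67\right) - 24}{9504} + \frac{13622}{-692}}{24851} = \left(-9243\right) \frac{1}{753} + \left(\left(-1273 - 24\right) \frac{1}{9504} + 13622 \left(- \frac{1}{692}\right)\right) \frac{1}{24851} = - \frac{3081}{251} + \left(\left(-1297\right) \frac{1}{9504} - \frac{6811}{346}\right) \frac{1}{24851} = - \frac{3081}{251} + \left(- \frac{1297}{9504} - \frac{6811}{346}\right) \frac{1}{24851} = - \frac{3081}{251} - \frac{32590253}{40859815392} = - \frac{125897271376255}{10255813663392}$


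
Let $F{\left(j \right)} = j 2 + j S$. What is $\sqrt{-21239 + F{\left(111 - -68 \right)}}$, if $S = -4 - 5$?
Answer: $2 i \sqrt{5623} \approx 149.97 i$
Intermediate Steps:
$S = -9$
$F{\left(j \right)} = - 7 j$ ($F{\left(j \right)} = j 2 + j \left(-9\right) = 2 j - 9 j = - 7 j$)
$\sqrt{-21239 + F{\left(111 - -68 \right)}} = \sqrt{-21239 - 7 \left(111 - -68\right)} = \sqrt{-21239 - 7 \left(111 + 68\right)} = \sqrt{-21239 - 1253} = \sqrt{-22492} = 2 i \sqrt{5623}$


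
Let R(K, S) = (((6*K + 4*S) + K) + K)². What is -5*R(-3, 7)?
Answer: -80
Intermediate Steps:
R(K, S) = (4*S + 8*K)² (R(K, S) = (((4*S + 6*K) + K) + K)² = ((4*S + 7*K) + K)² = (4*S + 8*K)²)
-5*R(-3, 7) = -80*(7 + 2*(-3))² = -80*(7 - 6)² = -80*1² = -80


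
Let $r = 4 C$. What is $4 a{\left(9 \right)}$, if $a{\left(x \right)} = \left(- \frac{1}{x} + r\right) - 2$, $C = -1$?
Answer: $- \frac{220}{9} \approx -24.444$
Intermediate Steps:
$r = -4$ ($r = 4 \left(-1\right) = -4$)
$a{\left(x \right)} = -6 - \frac{1}{x}$ ($a{\left(x \right)} = \left(- \frac{1}{x} - 4\right) - 2 = \left(-4 - \frac{1}{x}\right) - 2 = -6 - \frac{1}{x}$)
$4 a{\left(9 \right)} = 4 \left(-6 - \frac{1}{9}\right) = 4 \left(- \frac{55}{9}\right) = - \frac{220}{9}$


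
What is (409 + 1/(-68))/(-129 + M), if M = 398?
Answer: 27811/18292 ≈ 1.5204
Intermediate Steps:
(409 + 1/(-68))/(-129 + M) = (409 + 1/(-68))/(-129 + 398) = (409 - 1/68)/269 = (27811/68)*(1/269) = 27811/18292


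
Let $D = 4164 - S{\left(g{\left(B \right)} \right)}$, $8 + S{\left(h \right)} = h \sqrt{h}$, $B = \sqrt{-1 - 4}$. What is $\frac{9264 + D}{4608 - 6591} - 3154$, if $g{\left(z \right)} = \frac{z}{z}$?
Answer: $- \frac{6267817}{1983} \approx -3160.8$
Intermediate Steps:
$B = i \sqrt{5}$ ($B = \sqrt{-5} = i \sqrt{5} \approx 2.2361 i$)
$g{\left(z \right)} = 1$
$S{\left(h \right)} = -8 + h^{\frac{3}{2}}$ ($S{\left(h \right)} = -8 + h \sqrt{h} = -8 + h^{\frac{3}{2}}$)
$D = 4171$ ($D = 4164 - \left(-8 + 1^{\frac{3}{2}}\right) = 4164 - \left(-8 + 1\right) = 4164 - -7 = 4164 + 7 = 4171$)
$\frac{9264 + D}{4608 - 6591} - 3154 = \frac{9264 + 4171}{4608 - 6591} - 3154 = \frac{13435}{-1983} - 3154 = 13435 \left(- \frac{1}{1983}\right) - 3154 = - \frac{13435}{1983} - 3154 = - \frac{6267817}{1983}$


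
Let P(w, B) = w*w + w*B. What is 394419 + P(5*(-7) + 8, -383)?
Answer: 405489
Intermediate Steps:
P(w, B) = w² + B*w
394419 + P(5*(-7) + 8, -383) = 394419 + (5*(-7) + 8)*(-383 + (5*(-7) + 8)) = 394419 + (-35 + 8)*(-383 + (-35 + 8)) = 394419 - 27*(-383 - 27) = 394419 - 27*(-410) = 394419 + 11070 = 405489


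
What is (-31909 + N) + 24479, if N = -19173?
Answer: -26603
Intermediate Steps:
(-31909 + N) + 24479 = (-31909 - 19173) + 24479 = -51082 + 24479 = -26603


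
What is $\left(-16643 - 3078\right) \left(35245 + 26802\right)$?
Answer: $-1223628887$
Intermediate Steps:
$\left(-16643 - 3078\right) \left(35245 + 26802\right) = \left(-19721\right) 62047 = -1223628887$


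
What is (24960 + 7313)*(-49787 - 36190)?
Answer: -2774735721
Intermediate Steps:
(24960 + 7313)*(-49787 - 36190) = 32273*(-85977) = -2774735721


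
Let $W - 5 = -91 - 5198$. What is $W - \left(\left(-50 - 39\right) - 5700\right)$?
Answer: $505$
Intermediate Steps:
$W = -5284$ ($W = 5 - 5289 = -5284$)
$W - \left(\left(-50 - 39\right) - 5700\right) = -5284 - \left(\left(-50 - 39\right) - 5700\right) = -5284 - \left(-89 - 5700\right) = -5284 - -5789 = -5284 + 5789 = 505$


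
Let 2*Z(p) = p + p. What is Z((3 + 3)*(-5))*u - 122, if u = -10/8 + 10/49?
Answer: -8881/98 ≈ -90.622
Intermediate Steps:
Z(p) = p (Z(p) = (p + p)/2 = (2*p)/2 = p)
u = -205/196 (u = -10*⅛ + 10*(1/49) = -5/4 + 10/49 = -205/196 ≈ -1.0459)
Z((3 + 3)*(-5))*u - 122 = ((3 + 3)*(-5))*(-205/196) - 122 = (6*(-5))*(-205/196) - 122 = -30*(-205/196) - 122 = 3075/98 - 122 = -8881/98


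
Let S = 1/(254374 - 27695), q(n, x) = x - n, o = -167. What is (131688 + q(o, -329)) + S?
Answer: 29814182155/226679 ≈ 1.3153e+5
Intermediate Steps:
S = 1/226679 ≈ 4.4115e-6
(131688 + q(o, -329)) + S = (131688 + (-329 - 1*(-167))) + 1/226679 = (131688 + (-329 + 167)) + 1/226679 = (131688 - 162) + 1/226679 = 131526 + 1/226679 = 29814182155/226679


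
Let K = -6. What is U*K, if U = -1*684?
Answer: 4104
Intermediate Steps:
U = -684
U*K = -684*(-6) = 4104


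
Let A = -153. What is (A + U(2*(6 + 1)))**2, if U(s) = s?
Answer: 19321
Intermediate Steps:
(A + U(2*(6 + 1)))**2 = (-153 + 2*(6 + 1))**2 = (-153 + 2*7)**2 = (-153 + 14)**2 = (-139)**2 = 19321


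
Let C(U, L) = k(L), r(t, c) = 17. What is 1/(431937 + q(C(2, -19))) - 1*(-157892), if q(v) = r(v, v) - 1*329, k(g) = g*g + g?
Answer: 68150134501/431625 ≈ 1.5789e+5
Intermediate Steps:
k(g) = g + g² (k(g) = g² + g = g + g²)
C(U, L) = L*(1 + L)
q(v) = -312 (q(v) = 17 - 1*329 = 17 - 329 = -312)
1/(431937 + q(C(2, -19))) - 1*(-157892) = 1/(431937 - 312) - 1*(-157892) = 1/431625 + 157892 = 68150134501/431625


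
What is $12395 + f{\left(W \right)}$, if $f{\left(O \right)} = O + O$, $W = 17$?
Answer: $12429$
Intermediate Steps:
$f{\left(O \right)} = 2 O$
$12395 + f{\left(W \right)} = 12395 + 2 \cdot 17 = 12395 + 34 = 12429$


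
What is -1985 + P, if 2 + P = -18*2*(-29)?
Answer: -943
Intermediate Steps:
P = 1042 (P = -2 - 18*2*(-29) = -2 - 36*(-29) = -2 + 1044 = 1042)
-1985 + P = -1985 + 1042 = -943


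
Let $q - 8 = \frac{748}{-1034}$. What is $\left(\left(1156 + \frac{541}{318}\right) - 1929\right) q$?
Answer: $- \frac{13980561}{2491} \approx -5612.4$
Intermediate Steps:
$q = \frac{342}{47}$ ($q = 8 + \frac{748}{-1034} = 8 + 748 \left(- \frac{1}{1034}\right) = 8 - \frac{34}{47} = \frac{342}{47} \approx 7.2766$)
$\left(\left(1156 + \frac{541}{318}\right) - 1929\right) q = \left(\left(1156 + \frac{541}{318}\right) - 1929\right) \frac{342}{47} = \left(\frac{368149}{318} - 1929\right) \frac{342}{47} = \left(- \frac{245273}{318}\right) \frac{342}{47} = - \frac{13980561}{2491}$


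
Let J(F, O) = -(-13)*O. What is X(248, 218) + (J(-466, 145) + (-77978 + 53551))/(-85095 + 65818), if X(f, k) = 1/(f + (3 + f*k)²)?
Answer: 65895692712731/56351311687149 ≈ 1.1694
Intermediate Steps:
J(F, O) = 13*O
X(248, 218) + (J(-466, 145) + (-77978 + 53551))/(-85095 + 65818) = 1/(248 + (3 + 248*218)²) + (13*145 + (-77978 + 53551))/(-85095 + 65818) = 1/(248 + (3 + 54064)²) + (1885 - 24427)/(-19277) = 1/(248 + 54067²) - 22542*(-1/19277) = 1/(248 + 2923240489) + 22542/19277 = 1/2923240737 + 22542/19277 = 65895692712731/56351311687149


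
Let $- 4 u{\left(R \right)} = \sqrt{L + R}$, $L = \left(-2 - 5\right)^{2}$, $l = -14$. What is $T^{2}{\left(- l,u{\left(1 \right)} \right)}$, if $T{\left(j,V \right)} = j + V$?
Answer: $\frac{1593}{8} - 35 \sqrt{2} \approx 149.63$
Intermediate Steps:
$L = 49$ ($L = \left(-7\right)^{2} = 49$)
$u{\left(R \right)} = - \frac{\sqrt{49 + R}}{4}$
$T{\left(j,V \right)} = V + j$
$T^{2}{\left(- l,u{\left(1 \right)} \right)} = \left(- \frac{\sqrt{49 + 1}}{4} - -14\right)^{2} = \left(- \frac{\sqrt{50}}{4} + 14\right)^{2} = \left(- \frac{5 \sqrt{2}}{4} + 14\right)^{2} = \left(14 - \frac{5 \sqrt{2}}{4}\right)^{2}$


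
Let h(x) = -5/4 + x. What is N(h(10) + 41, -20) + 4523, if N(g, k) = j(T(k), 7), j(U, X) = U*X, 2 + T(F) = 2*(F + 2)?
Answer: 4257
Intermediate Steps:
h(x) = -5/4 + x (h(x) = -5*1/4 + x = -5/4 + x)
T(F) = 2 + 2*F (T(F) = -2 + 2*(F + 2) = -2 + 2*(2 + F) = -2 + (4 + 2*F) = 2 + 2*F)
N(g, k) = 14 + 14*k (N(g, k) = (2 + 2*k)*7 = 14 + 14*k)
N(h(10) + 41, -20) + 4523 = (14 + 14*(-20)) + 4523 = (14 - 280) + 4523 = -266 + 4523 = 4257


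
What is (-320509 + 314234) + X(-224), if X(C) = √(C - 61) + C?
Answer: -6499 + I*√285 ≈ -6499.0 + 16.882*I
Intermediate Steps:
X(C) = C + √(-61 + C) (X(C) = √(-61 + C) + C = C + √(-61 + C))
(-320509 + 314234) + X(-224) = (-320509 + 314234) + (-224 + √(-61 - 224)) = -6275 + (-224 + √(-285)) = -6275 + (-224 + I*√285) = -6499 + I*√285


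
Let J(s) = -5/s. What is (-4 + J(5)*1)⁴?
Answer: 625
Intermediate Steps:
(-4 + J(5)*1)⁴ = (-4 - 5/5*1)⁴ = (-4 - 5*⅕*1)⁴ = (-4 - 1*1)⁴ = (-4 - 1)⁴ = (-5)⁴ = 625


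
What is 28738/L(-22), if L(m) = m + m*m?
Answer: 14369/231 ≈ 62.203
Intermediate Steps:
L(m) = m + m²
28738/L(-22) = 28738/((-22*(1 - 22))) = 28738/((-22*(-21))) = 28738/462 = 28738*(1/462) = 14369/231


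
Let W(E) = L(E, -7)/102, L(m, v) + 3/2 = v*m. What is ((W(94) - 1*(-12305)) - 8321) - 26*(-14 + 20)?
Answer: 779593/204 ≈ 3821.5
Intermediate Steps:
L(m, v) = -3/2 + m*v (L(m, v) = -3/2 + v*m = -3/2 + m*v)
W(E) = -1/68 - 7*E/102 (W(E) = (-3/2 + E*(-7))/102 = (-3/2 - 7*E)*(1/102) = -1/68 - 7*E/102)
((W(94) - 1*(-12305)) - 8321) - 26*(-14 + 20) = (((-1/68 - 7/102*94) - 1*(-12305)) - 8321) - 26*(-14 + 20) = (((-1/68 - 329/51) + 12305) - 8321) - 26*6 = ((-1319/204 + 12305) - 8321) - 156 = (2508901/204 - 8321) - 156 = 811417/204 - 156 = 779593/204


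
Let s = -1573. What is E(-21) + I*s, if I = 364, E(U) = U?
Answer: -572593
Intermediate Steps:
E(-21) + I*s = -21 + 364*(-1573) = -21 - 572572 = -572593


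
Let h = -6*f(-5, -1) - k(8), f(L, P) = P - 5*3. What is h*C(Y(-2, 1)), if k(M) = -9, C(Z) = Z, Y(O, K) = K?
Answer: 105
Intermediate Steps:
f(L, P) = -15 + P (f(L, P) = P - 15 = -15 + P)
h = 105 (h = -6*(-15 - 1) - 1*(-9) = -6*(-16) + 9 = 96 + 9 = 105)
h*C(Y(-2, 1)) = 105*1 = 105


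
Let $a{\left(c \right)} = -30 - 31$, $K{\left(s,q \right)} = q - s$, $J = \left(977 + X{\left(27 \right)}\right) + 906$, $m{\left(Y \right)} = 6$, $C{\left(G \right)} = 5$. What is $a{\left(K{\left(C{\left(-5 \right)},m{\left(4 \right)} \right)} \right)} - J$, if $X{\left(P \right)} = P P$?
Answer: $-2673$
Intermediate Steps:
$X{\left(P \right)} = P^{2}$
$J = 2612$ ($J = \left(977 + 27^{2}\right) + 906 = \left(977 + 729\right) + 906 = 1706 + 906 = 2612$)
$a{\left(c \right)} = -61$
$a{\left(K{\left(C{\left(-5 \right)},m{\left(4 \right)} \right)} \right)} - J = -61 - 2612 = -2673$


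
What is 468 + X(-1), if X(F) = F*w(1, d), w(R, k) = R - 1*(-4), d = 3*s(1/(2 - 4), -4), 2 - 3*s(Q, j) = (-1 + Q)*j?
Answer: 463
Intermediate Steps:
s(Q, j) = ⅔ - j*(-1 + Q)/3 (s(Q, j) = ⅔ - (-1 + Q)*j/3 = ⅔ - j*(-1 + Q)/3)
d = -4 (d = 3*(⅔ + (⅓)*(-4) - ⅓*(-4)/(2 - 4)) = 3*(⅔ - 4/3 - ⅓*(-4)/(-2)) = 3*(⅔ - 4/3 - ⅓*(-½)*(-4)) = 3*(⅔ - 4/3 - ⅔) = 3*(-4/3) = -4)
w(R, k) = 4 + R (w(R, k) = R + 4 = 4 + R)
X(F) = 5*F (X(F) = F*(4 + 1) = F*5 = 5*F)
468 + X(-1) = 468 + 5*(-1) = 468 - 5 = 463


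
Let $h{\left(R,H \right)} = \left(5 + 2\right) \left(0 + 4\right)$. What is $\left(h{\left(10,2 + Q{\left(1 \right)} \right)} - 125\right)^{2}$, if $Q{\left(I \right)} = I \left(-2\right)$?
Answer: $9409$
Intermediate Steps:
$Q{\left(I \right)} = - 2 I$
$h{\left(R,H \right)} = 28$ ($h{\left(R,H \right)} = 7 \cdot 4 = 28$)
$\left(h{\left(10,2 + Q{\left(1 \right)} \right)} - 125\right)^{2} = \left(28 - 125\right)^{2} = \left(-97\right)^{2} = 9409$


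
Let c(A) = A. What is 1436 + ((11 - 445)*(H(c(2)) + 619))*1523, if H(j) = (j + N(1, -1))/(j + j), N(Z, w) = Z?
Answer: -819284317/2 ≈ -4.0964e+8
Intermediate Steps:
H(j) = (1 + j)/(2*j) (H(j) = (j + 1)/(j + j) = (1 + j)/((2*j)) = (1 + j)*(1/(2*j)) = (1 + j)/(2*j))
1436 + ((11 - 445)*(H(c(2)) + 619))*1523 = 1436 + ((11 - 445)*((½)*(1 + 2)/2 + 619))*1523 = 1436 - 434*((½)*(½)*3 + 619)*1523 = 1436 - 434*(¾ + 619)*1523 = 1436 - 434*2479/4*1523 = 1436 - 537943/2*1523 = 1436 - 819287189/2 = -819284317/2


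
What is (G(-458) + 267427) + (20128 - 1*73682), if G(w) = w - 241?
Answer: 213174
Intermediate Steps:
G(w) = -241 + w
(G(-458) + 267427) + (20128 - 1*73682) = ((-241 - 458) + 267427) + (20128 - 1*73682) = (-699 + 267427) + (20128 - 73682) = 266728 - 53554 = 213174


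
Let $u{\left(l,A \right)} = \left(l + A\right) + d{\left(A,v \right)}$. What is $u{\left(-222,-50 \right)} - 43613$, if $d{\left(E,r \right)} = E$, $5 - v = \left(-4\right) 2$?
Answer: $-43935$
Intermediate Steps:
$v = 13$ ($v = 5 - \left(-4\right) 2 = 5 - -8 = 5 + 8 = 13$)
$u{\left(l,A \right)} = l + 2 A$ ($u{\left(l,A \right)} = \left(l + A\right) + A = \left(A + l\right) + A = l + 2 A$)
$u{\left(-222,-50 \right)} - 43613 = \left(-222 + 2 \left(-50\right)\right) - 43613 = \left(-222 - 100\right) - 43613 = -322 - 43613 = -43935$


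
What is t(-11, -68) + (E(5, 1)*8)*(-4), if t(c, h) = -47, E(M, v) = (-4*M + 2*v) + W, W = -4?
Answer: 657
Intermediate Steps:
E(M, v) = -4 - 4*M + 2*v (E(M, v) = (-4*M + 2*v) - 4 = -4 - 4*M + 2*v)
t(-11, -68) + (E(5, 1)*8)*(-4) = -47 + ((-4 - 4*5 + 2*1)*8)*(-4) = -47 + ((-4 - 20 + 2)*8)*(-4) = -47 - 22*8*(-4) = -47 - 176*(-4) = -47 + 704 = 657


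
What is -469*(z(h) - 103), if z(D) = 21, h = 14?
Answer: 38458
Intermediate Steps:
-469*(z(h) - 103) = -469*(21 - 103) = -469*(-82) = 38458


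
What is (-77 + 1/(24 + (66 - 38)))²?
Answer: 16024009/2704 ≈ 5926.0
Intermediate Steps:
(-77 + 1/(24 + (66 - 38)))² = (-77 + 1/(24 + 28))² = (-77 + 1/52)² = (-4003/52)² = 16024009/2704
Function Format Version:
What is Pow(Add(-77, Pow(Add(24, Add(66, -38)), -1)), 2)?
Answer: Rational(16024009, 2704) ≈ 5926.0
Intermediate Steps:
Pow(Add(-77, Pow(Add(24, Add(66, -38)), -1)), 2) = Pow(Add(-77, Pow(Add(24, 28), -1)), 2) = Pow(Add(-77, Pow(52, -1)), 2) = Pow(Add(-77, Rational(1, 52)), 2) = Pow(Rational(-4003, 52), 2) = Rational(16024009, 2704)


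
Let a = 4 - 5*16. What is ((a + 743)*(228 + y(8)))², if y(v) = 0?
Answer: 23127109776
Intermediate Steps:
a = -76 (a = 4 - 80 = -76)
((a + 743)*(228 + y(8)))² = ((-76 + 743)*(228 + 0))² = (667*228)² = 152076² = 23127109776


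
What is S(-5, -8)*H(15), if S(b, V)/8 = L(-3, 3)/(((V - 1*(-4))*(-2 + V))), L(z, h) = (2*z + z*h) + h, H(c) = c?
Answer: -36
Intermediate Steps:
L(z, h) = h + 2*z + h*z (L(z, h) = (2*z + h*z) + h = h + 2*z + h*z)
S(b, V) = -96/((-2 + V)*(4 + V)) (S(b, V) = 8*((3 + 2*(-3) + 3*(-3))/(((V - 1*(-4))*(-2 + V)))) = 8*((3 - 6 - 9)/(((V + 4)*(-2 + V)))) = 8*(-12*1/((-2 + V)*(4 + V))) = 8*(-12/((-2 + V)*(4 + V))) = -96/((-2 + V)*(4 + V)))
S(-5, -8)*H(15) = -96/(-8 + (-8)**2 + 2*(-8))*15 = -96/(-8 + 64 - 16)*15 = -96/40*15 = -96*1/40*15 = -12/5*15 = -36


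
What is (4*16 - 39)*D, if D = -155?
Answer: -3875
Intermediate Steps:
(4*16 - 39)*D = (4*16 - 39)*(-155) = (64 - 39)*(-155) = 25*(-155) = -3875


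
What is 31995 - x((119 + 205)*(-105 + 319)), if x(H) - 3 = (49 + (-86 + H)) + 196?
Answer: -37503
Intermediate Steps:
x(H) = 162 + H (x(H) = 3 + ((49 + (-86 + H)) + 196) = 3 + ((-37 + H) + 196) = 3 + (159 + H) = 162 + H)
31995 - x((119 + 205)*(-105 + 319)) = 31995 - (162 + (119 + 205)*(-105 + 319)) = 31995 - (162 + 324*214) = 31995 - (162 + 69336) = 31995 - 1*69498 = 31995 - 69498 = -37503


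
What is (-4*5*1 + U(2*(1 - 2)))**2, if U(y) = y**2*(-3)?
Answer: 1024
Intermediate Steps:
U(y) = -3*y**2
(-4*5*1 + U(2*(1 - 2)))**2 = (-4*5*1 - 3*4*(1 - 2)**2)**2 = (-20*1 - 3*(2*(-1))**2)**2 = (-20 - 3*(-2)**2)**2 = (-20 - 3*4)**2 = (-20 - 12)**2 = (-32)**2 = 1024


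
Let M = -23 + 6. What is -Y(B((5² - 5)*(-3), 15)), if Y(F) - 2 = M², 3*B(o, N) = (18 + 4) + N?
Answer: -291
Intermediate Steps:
M = -17
B(o, N) = 22/3 + N/3 (B(o, N) = ((18 + 4) + N)/3 = (22 + N)/3 = 22/3 + N/3)
Y(F) = 291 (Y(F) = 2 + (-17)² = 2 + 289 = 291)
-Y(B((5² - 5)*(-3), 15)) = -1*291 = -291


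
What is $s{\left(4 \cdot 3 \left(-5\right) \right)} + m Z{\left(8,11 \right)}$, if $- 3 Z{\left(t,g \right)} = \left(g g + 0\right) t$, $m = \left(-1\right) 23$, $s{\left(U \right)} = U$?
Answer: $\frac{22084}{3} \approx 7361.3$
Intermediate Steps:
$m = -23$
$Z{\left(t,g \right)} = - \frac{t g^{2}}{3}$ ($Z{\left(t,g \right)} = - \frac{\left(g g + 0\right) t}{3} = - \frac{\left(g^{2} + 0\right) t}{3} = - \frac{g^{2} t}{3} = - \frac{t g^{2}}{3}$)
$s{\left(4 \cdot 3 \left(-5\right) \right)} + m Z{\left(8,11 \right)} = 4 \cdot 3 \left(-5\right) - 23 \left(\left(- \frac{1}{3}\right) 8 \cdot 11^{2}\right) = 12 \left(-5\right) - 23 \left(\left(- \frac{1}{3}\right) 8 \cdot 121\right) = -60 - - \frac{22264}{3} = -60 + \frac{22264}{3} = \frac{22084}{3}$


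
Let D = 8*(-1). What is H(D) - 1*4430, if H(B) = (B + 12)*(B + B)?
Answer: -4494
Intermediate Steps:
D = -8
H(B) = 2*B*(12 + B) (H(B) = (12 + B)*(2*B) = 2*B*(12 + B))
H(D) - 1*4430 = 2*(-8)*(12 - 8) - 1*4430 = 2*(-8)*4 - 4430 = -64 - 4430 = -4494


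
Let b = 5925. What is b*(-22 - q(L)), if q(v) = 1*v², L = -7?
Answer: -420675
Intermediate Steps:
q(v) = v²
b*(-22 - q(L)) = 5925*(-22 - 1*(-7)²) = 5925*(-22 - 1*49) = 5925*(-22 - 49) = 5925*(-71) = -420675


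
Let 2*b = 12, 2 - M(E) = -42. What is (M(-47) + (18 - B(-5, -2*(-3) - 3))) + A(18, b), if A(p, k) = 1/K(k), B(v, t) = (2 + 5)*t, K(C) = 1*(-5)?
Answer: 204/5 ≈ 40.800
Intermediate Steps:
K(C) = -5
B(v, t) = 7*t
M(E) = 44 (M(E) = 2 - 1*(-42) = 2 + 42 = 44)
b = 6 (b = (1/2)*12 = 6)
A(p, k) = -1/5 (A(p, k) = 1/(-5) = -1/5)
(M(-47) + (18 - B(-5, -2*(-3) - 3))) + A(18, b) = (44 + (18 - 7*(-2*(-3) - 3))) - 1/5 = (44 + (18 - 7*(6 - 3))) - 1/5 = (44 + (18 - 7*3)) - 1/5 = (44 + (18 - 1*21)) - 1/5 = (44 + (18 - 21)) - 1/5 = (44 - 3) - 1/5 = 41 - 1/5 = 204/5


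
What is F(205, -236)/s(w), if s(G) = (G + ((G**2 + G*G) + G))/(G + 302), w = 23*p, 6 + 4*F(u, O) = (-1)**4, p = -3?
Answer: -1165/37536 ≈ -0.031037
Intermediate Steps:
F(u, O) = -5/4 (F(u, O) = -3/2 + (1/4)*(-1)**4 = -3/2 + (1/4)*1 = -3/2 + 1/4 = -5/4)
w = -69 (w = 23*(-3) = -69)
s(G) = (2*G + 2*G**2)/(302 + G) (s(G) = (G + ((G**2 + G**2) + G))/(302 + G) = (G + (2*G**2 + G))/(302 + G) = (G + (G + 2*G**2))/(302 + G) = (2*G + 2*G**2)/(302 + G))
F(205, -236)/s(w) = -5*(-(302 - 69)/(138*(1 - 69)))/4 = -5/(4*(2*(-69)*(-68)/233)) = -5/(4*(2*(-69)*(1/233)*(-68))) = -5/(4*9384/233) = -5/4*233/9384 = -1165/37536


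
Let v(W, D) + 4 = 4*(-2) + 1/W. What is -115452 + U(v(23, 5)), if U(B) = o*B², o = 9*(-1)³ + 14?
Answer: -60695983/529 ≈ -1.1474e+5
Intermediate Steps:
v(W, D) = -12 + 1/W (v(W, D) = -4 + (4*(-2) + 1/W) = -4 + (-8 + 1/W) = -12 + 1/W)
o = 5 (o = 9*(-1) + 14 = -9 + 14 = 5)
U(B) = 5*B²
-115452 + U(v(23, 5)) = -115452 + 5*(-12 + 1/23)² = -115452 + 5*(-275/23)² = -115452 + 5*(75625/529) = -115452 + 378125/529 = -60695983/529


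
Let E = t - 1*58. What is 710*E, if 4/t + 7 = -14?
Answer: -867620/21 ≈ -41315.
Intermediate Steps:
t = -4/21 (t = 4/(-7 - 14) = 4/(-21) = 4*(-1/21) = -4/21 ≈ -0.19048)
E = -1222/21 (E = -4/21 - 1*58 = -4/21 - 58 = -1222/21 ≈ -58.190)
710*E = 710*(-1222/21) = -867620/21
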